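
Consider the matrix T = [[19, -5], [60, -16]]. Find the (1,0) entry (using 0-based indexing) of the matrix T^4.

3060

Characteristic polynomial: s^2 - 3s - 4 = (s - 4)(s + 1), so the eigenvalues are -1, 4.
s=4: eigenvector (1, 3).
s=-1: eigenvector (1, 4).
P = [[1, 1], [3, 4]], D = diag(4, -1), P⁻¹ = [[4, -1], [-3, 1]].
T⁴ = P·diag(256, 1)·P⁻¹ = [[1021, -255], [3060, -764]].
The requested entry is 3060.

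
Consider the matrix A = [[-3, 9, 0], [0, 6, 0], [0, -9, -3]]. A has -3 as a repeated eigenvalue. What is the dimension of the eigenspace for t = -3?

2

A + 3I = [[0, 9, 0], [0, 9, 0], [0, -9, 0]].
This matrix has rank 1, so its null space has dimension 3 − 1 = 2.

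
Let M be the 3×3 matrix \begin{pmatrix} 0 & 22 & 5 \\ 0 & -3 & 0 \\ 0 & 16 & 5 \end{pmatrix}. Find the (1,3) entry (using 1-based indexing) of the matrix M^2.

Characteristic polynomial: μ^3 - 2μ^2 - 15μ = μ(μ - 5)(μ + 3), so the eigenvalues are -3, 0, 5.
μ=0: eigenvector (1, 0, 0).
μ=5: eigenvector (1, 0, 1).
μ=-3: eigenvector (-4, 1, -2).
P = [[1, 1, -4], [0, 0, 1], [0, 1, -2]], D = diag(0, 5, -3), P⁻¹ = [[1, 2, -1], [0, 2, 1], [0, 1, 0]].
M² = P·diag(0, 25, 9)·P⁻¹ = [[0, 14, 25], [0, 9, 0], [0, 32, 25]].
The requested entry is 25.

25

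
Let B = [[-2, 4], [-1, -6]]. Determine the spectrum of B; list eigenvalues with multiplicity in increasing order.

Characteristic polynomial: p(t) = t^2 + 8t + 16 = (t + 4)^2.
Roots (with multiplicity): -4, -4.

-4, -4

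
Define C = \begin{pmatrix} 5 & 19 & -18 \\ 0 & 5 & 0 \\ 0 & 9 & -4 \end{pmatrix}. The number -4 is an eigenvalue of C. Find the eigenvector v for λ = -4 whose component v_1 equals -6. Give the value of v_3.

C + 4I = [[9, 19, -18], [0, 9, 0], [0, 9, 0]].
Solving (C + 4I)v = 0 gives the eigenspace spanned by (-6, 0, -3).
With v_1 = -6, v = (-6, 0, -3), so v_3 = -3.

-3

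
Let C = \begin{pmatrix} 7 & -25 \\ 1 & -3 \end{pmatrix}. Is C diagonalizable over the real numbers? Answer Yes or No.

Characteristic polynomial: p(λ) = λ^2 - 4λ + 4 = (λ - 2)^2.
λ = 2 has algebraic multiplicity 2; rank(C − 2I) = 1, so geometric multiplicity = 1.
Geometric multiplicity < algebraic multiplicity, so C is not diagonalizable.

No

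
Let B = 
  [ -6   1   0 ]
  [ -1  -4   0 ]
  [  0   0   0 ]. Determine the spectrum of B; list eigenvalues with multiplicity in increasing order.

-5, -5, 0

Characteristic polynomial: p(λ) = λ^3 + 10λ^2 + 25λ = λ(λ + 5)^2.
Roots (with multiplicity): -5, -5, 0.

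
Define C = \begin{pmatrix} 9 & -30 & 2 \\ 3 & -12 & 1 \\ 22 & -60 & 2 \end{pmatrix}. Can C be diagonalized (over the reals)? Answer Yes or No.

Characteristic polynomial: p(r) = r^3 + r^2 - 8r - 12 = (r - 3)(r + 2)^2.
r = -2 has algebraic multiplicity 2; rank(C + 2I) = 2, so geometric multiplicity = 1.
Geometric multiplicity < algebraic multiplicity, so C is not diagonalizable.

No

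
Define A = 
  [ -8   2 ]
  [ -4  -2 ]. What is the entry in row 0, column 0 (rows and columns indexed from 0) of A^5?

-14528

Characteristic polynomial: λ^2 + 10λ + 24 = (λ + 4)(λ + 6), so the eigenvalues are -6, -4.
λ=-6: eigenvector (1, 1).
λ=-4: eigenvector (-1, -2).
P = [[1, -1], [1, -2]], D = diag(-6, -4), P⁻¹ = [[2, -1], [1, -1]].
A⁵ = P·diag(-7776, -1024)·P⁻¹ = [[-14528, 6752], [-13504, 5728]].
The requested entry is -14528.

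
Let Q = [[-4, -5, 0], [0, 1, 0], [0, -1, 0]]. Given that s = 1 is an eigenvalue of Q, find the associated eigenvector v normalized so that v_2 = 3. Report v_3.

-3

Q − 1I = [[-5, -5, 0], [0, 0, 0], [0, -1, -1]].
Solving (Q − 1I)v = 0 gives the eigenspace spanned by (-3, 3, -3).
With v_2 = 3, v = (-3, 3, -3), so v_3 = -3.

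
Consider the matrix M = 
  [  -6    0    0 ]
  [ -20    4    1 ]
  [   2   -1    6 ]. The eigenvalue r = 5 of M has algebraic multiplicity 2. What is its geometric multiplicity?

1

M − 5I = [[-11, 0, 0], [-20, -1, 1], [2, -1, 1]].
This matrix has rank 2, so its null space has dimension 3 − 2 = 1.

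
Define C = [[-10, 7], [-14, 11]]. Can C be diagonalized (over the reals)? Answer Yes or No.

Characteristic polynomial: p(λ) = λ^2 - λ - 12 = (λ - 4)(λ + 3).
All 2 eigenvalues are distinct, so C is diagonalizable.

Yes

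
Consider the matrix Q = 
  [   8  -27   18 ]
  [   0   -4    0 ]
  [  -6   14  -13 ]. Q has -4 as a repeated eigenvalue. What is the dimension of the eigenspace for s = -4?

1

Q + 4I = [[12, -27, 18], [0, 0, 0], [-6, 14, -9]].
This matrix has rank 2, so its null space has dimension 3 − 2 = 1.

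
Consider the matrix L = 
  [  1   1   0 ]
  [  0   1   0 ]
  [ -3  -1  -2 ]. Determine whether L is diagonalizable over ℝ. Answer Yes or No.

No

Characteristic polynomial: p(s) = s^3 - 3s + 2 = (s - 1)^2(s + 2).
s = 1 has algebraic multiplicity 2; rank(L − 1I) = 2, so geometric multiplicity = 1.
Geometric multiplicity < algebraic multiplicity, so L is not diagonalizable.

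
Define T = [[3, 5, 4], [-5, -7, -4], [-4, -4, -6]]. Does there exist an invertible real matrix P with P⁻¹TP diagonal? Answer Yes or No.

No

Characteristic polynomial: p(r) = r^3 + 10r^2 + 28r + 24 = (r + 2)^2(r + 6).
r = -2 has algebraic multiplicity 2; rank(T + 2I) = 2, so geometric multiplicity = 1.
Geometric multiplicity < algebraic multiplicity, so T is not diagonalizable.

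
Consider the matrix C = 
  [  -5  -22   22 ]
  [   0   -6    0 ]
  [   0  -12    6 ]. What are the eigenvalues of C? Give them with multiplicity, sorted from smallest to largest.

-6, -5, 6

Characteristic polynomial: p(s) = s^3 + 5s^2 - 36s - 180 = (s - 6)(s + 5)(s + 6).
Roots (with multiplicity): -6, -5, 6.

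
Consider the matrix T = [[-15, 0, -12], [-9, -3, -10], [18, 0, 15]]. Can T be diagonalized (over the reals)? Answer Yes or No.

No

Characteristic polynomial: p(s) = s^3 + 3s^2 - 9s - 27 = (s - 3)(s + 3)^2.
s = -3 has algebraic multiplicity 2; rank(T + 3I) = 2, so geometric multiplicity = 1.
Geometric multiplicity < algebraic multiplicity, so T is not diagonalizable.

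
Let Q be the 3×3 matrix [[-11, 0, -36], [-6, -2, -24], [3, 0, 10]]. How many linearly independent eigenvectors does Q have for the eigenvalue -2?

Q + 2I = [[-9, 0, -36], [-6, 0, -24], [3, 0, 12]].
This matrix has rank 1, so its null space has dimension 3 − 1 = 2.

2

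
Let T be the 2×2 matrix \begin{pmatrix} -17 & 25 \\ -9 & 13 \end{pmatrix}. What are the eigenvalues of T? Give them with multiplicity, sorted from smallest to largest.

Characteristic polynomial: p(r) = r^2 + 4r + 4 = (r + 2)^2.
Roots (with multiplicity): -2, -2.

-2, -2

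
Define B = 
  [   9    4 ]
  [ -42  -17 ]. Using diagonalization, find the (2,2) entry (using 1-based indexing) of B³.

-713

Characteristic polynomial: μ^2 + 8μ + 15 = (μ + 3)(μ + 5), so the eigenvalues are -5, -3.
μ=-3: eigenvector (1, -3).
μ=-5: eigenvector (-2, 7).
P = [[1, -2], [-3, 7]], D = diag(-3, -5), P⁻¹ = [[7, 2], [3, 1]].
B³ = P·diag(-27, -125)·P⁻¹ = [[561, 196], [-2058, -713]].
The requested entry is -713.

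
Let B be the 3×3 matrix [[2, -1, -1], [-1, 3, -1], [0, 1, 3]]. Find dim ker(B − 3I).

B − 3I = [[-1, -1, -1], [-1, 0, -1], [0, 1, 0]].
This matrix has rank 2, so its null space has dimension 3 − 2 = 1.

1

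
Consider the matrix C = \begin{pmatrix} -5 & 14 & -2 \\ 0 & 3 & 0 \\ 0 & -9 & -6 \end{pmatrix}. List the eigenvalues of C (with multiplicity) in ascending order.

Characteristic polynomial: p(λ) = λ^3 + 8λ^2 - 3λ - 90 = (λ - 3)(λ + 5)(λ + 6).
Roots (with multiplicity): -6, -5, 3.

-6, -5, 3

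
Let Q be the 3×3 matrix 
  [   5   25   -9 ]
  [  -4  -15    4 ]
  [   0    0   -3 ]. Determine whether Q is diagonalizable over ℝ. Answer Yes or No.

Characteristic polynomial: p(t) = t^3 + 13t^2 + 55t + 75 = (t + 3)(t + 5)^2.
t = -5 has algebraic multiplicity 2; rank(Q + 5I) = 2, so geometric multiplicity = 1.
Geometric multiplicity < algebraic multiplicity, so Q is not diagonalizable.

No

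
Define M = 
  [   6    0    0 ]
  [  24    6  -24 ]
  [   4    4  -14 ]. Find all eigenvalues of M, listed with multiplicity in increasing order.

Characteristic polynomial: p(s) = s^3 + 2s^2 - 36s - 72 = (s - 6)(s + 2)(s + 6).
Roots (with multiplicity): -6, -2, 6.

-6, -2, 6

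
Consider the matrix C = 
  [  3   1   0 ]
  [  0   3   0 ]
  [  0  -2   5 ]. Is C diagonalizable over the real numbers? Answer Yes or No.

Characteristic polynomial: p(r) = r^3 - 11r^2 + 39r - 45 = (r - 5)(r - 3)^2.
r = 3 has algebraic multiplicity 2; rank(C − 3I) = 2, so geometric multiplicity = 1.
Geometric multiplicity < algebraic multiplicity, so C is not diagonalizable.

No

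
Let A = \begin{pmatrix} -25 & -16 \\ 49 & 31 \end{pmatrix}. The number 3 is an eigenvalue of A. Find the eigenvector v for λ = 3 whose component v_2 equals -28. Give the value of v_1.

A − 3I = [[-28, -16], [49, 28]].
Solving (A − 3I)v = 0 gives the eigenspace spanned by (16, -28).
With v_2 = -28, v = (16, -28), so v_1 = 16.

16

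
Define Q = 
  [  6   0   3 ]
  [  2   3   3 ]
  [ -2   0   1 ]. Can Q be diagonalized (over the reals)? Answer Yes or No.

Characteristic polynomial: p(r) = r^3 - 10r^2 + 33r - 36 = (r - 4)(r - 3)^2.
r = 3 has algebraic multiplicity 2; rank(Q − 3I) = 2, so geometric multiplicity = 1.
Geometric multiplicity < algebraic multiplicity, so Q is not diagonalizable.

No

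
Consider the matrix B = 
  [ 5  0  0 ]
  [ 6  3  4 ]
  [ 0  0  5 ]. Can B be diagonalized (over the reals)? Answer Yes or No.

Characteristic polynomial: p(t) = t^3 - 13t^2 + 55t - 75 = (t - 5)^2(t - 3).
t = 5 has algebraic multiplicity 2; rank(B − 5I) = 1, so geometric multiplicity = 2.
Every eigenvalue has geometric = algebraic multiplicity, so B is diagonalizable.

Yes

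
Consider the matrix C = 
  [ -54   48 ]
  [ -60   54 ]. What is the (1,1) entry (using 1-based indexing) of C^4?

Characteristic polynomial: s^2 - 36 = (s - 6)(s + 6), so the eigenvalues are -6, 6.
s=-6: eigenvector (1, 1).
s=6: eigenvector (4, 5).
P = [[1, 4], [1, 5]], D = diag(-6, 6), P⁻¹ = [[5, -4], [-1, 1]].
C⁴ = P·diag(1296, 1296)·P⁻¹ = [[1296, 0], [0, 1296]].
The requested entry is 1296.

1296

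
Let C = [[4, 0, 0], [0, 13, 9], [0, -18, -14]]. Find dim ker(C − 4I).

2

C − 4I = [[0, 0, 0], [0, 9, 9], [0, -18, -18]].
This matrix has rank 1, so its null space has dimension 3 − 1 = 2.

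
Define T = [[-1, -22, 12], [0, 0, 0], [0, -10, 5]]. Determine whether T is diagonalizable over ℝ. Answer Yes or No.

Yes

Characteristic polynomial: p(s) = s^3 - 4s^2 - 5s = s(s - 5)(s + 1).
All 3 eigenvalues are distinct, so T is diagonalizable.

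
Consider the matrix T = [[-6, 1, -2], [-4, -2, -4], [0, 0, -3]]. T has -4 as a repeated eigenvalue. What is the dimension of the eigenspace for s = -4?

1

T + 4I = [[-2, 1, -2], [-4, 2, -4], [0, 0, 1]].
This matrix has rank 2, so its null space has dimension 3 − 2 = 1.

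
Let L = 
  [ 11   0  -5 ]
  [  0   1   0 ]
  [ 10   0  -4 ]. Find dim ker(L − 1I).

2

L − 1I = [[10, 0, -5], [0, 0, 0], [10, 0, -5]].
This matrix has rank 1, so its null space has dimension 3 − 1 = 2.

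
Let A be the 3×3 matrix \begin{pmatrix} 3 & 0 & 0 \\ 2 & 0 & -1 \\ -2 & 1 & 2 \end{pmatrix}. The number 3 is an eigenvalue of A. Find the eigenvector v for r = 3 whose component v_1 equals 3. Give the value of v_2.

3

A − 3I = [[0, 0, 0], [2, -3, -1], [-2, 1, -1]].
Solving (A − 3I)v = 0 gives the eigenspace spanned by (3, 3, -3).
With v_1 = 3, v = (3, 3, -3), so v_2 = 3.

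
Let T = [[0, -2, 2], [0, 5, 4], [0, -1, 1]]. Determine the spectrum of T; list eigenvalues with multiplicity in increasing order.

0, 3, 3

Characteristic polynomial: p(λ) = λ^3 - 6λ^2 + 9λ = λ(λ - 3)^2.
Roots (with multiplicity): 0, 3, 3.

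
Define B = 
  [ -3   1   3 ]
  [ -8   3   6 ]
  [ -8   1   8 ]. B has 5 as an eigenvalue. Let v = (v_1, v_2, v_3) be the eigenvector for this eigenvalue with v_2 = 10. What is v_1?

5

B − 5I = [[-8, 1, 3], [-8, -2, 6], [-8, 1, 3]].
Solving (B − 5I)v = 0 gives the eigenspace spanned by (5, 10, 10).
With v_2 = 10, v = (5, 10, 10), so v_1 = 5.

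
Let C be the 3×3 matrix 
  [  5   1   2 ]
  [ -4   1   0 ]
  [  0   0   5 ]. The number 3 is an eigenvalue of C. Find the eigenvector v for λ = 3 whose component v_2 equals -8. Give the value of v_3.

0

C − 3I = [[2, 1, 2], [-4, -2, 0], [0, 0, 2]].
Solving (C − 3I)v = 0 gives the eigenspace spanned by (4, -8, 0).
With v_2 = -8, v = (4, -8, 0), so v_3 = 0.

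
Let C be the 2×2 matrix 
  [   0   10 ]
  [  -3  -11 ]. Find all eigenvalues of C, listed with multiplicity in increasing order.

-6, -5

Characteristic polynomial: p(λ) = λ^2 + 11λ + 30 = (λ + 5)(λ + 6).
Roots (with multiplicity): -6, -5.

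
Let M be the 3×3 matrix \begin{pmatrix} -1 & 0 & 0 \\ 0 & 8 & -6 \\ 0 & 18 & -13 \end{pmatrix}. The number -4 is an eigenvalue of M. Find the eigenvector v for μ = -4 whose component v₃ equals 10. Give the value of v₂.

M + 4I = [[3, 0, 0], [0, 12, -6], [0, 18, -9]].
Solving (M + 4I)v = 0 gives the eigenspace spanned by (0, 5, 10).
With v₃ = 10, v = (0, 5, 10), so v₂ = 5.

5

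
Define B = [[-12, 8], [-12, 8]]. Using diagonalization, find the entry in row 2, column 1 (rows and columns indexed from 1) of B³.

Characteristic polynomial: μ^2 + 4μ = μ(μ + 4), so the eigenvalues are -4, 0.
μ=-4: eigenvector (1, 1).
μ=0: eigenvector (2, 3).
P = [[1, 2], [1, 3]], D = diag(-4, 0), P⁻¹ = [[3, -2], [-1, 1]].
B³ = P·diag(-64, 0)·P⁻¹ = [[-192, 128], [-192, 128]].
The requested entry is -192.

-192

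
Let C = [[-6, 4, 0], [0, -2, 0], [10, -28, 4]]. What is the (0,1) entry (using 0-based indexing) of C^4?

-1280

Characteristic polynomial: s^3 + 4s^2 - 20s - 48 = (s - 4)(s + 2)(s + 6), so the eigenvalues are -6, -2, 4.
s=-2: eigenvector (1, 1, 3).
s=-6: eigenvector (1, 0, -1).
s=4: eigenvector (0, 0, 1).
P = [[1, 1, 0], [1, 0, 0], [3, -1, 1]], D = diag(-2, -6, 4), P⁻¹ = [[0, 1, 0], [1, -1, 0], [1, -4, 1]].
C⁴ = P·diag(16, 1296, 256)·P⁻¹ = [[1296, -1280, 0], [0, 16, 0], [-1040, 320, 256]].
The requested entry is -1280.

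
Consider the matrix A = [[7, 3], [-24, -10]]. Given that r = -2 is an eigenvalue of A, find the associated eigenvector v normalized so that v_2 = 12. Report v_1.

A + 2I = [[9, 3], [-24, -8]].
Solving (A + 2I)v = 0 gives the eigenspace spanned by (-4, 12).
With v_2 = 12, v = (-4, 12), so v_1 = -4.

-4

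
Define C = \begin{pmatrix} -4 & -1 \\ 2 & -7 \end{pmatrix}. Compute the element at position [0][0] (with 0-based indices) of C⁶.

-15406

Characteristic polynomial: r^2 + 11r + 30 = (r + 5)(r + 6), so the eigenvalues are -6, -5.
r=-6: eigenvector (-1, -2).
r=-5: eigenvector (1, 1).
P = [[-1, 1], [-2, 1]], D = diag(-6, -5), P⁻¹ = [[1, -1], [2, -1]].
C⁶ = P·diag(46656, 15625)·P⁻¹ = [[-15406, 31031], [-62062, 77687]].
The requested entry is -15406.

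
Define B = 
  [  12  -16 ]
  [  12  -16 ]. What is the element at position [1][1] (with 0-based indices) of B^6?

Characteristic polynomial: λ^2 + 4λ = λ(λ + 4), so the eigenvalues are -4, 0.
λ=-4: eigenvector (1, 1).
λ=0: eigenvector (4, 3).
P = [[1, 4], [1, 3]], D = diag(-4, 0), P⁻¹ = [[-3, 4], [1, -1]].
B⁶ = P·diag(4096, 0)·P⁻¹ = [[-12288, 16384], [-12288, 16384]].
The requested entry is 16384.

16384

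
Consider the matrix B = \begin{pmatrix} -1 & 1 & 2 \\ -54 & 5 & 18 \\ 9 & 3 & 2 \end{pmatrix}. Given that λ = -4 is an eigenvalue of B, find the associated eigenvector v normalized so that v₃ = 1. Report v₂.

B + 4I = [[3, 1, 2], [-54, 9, 18], [9, 3, 6]].
Solving (B + 4I)v = 0 gives the eigenspace spanned by (0, -2, 1).
With v₃ = 1, v = (0, -2, 1), so v₂ = -2.

-2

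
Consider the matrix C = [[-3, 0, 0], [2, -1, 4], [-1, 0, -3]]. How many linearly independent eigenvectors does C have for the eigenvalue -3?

C + 3I = [[0, 0, 0], [2, 2, 4], [-1, 0, 0]].
This matrix has rank 2, so its null space has dimension 3 − 2 = 1.

1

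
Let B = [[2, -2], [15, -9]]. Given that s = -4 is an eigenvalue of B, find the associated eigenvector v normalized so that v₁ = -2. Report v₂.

B + 4I = [[6, -2], [15, -5]].
Solving (B + 4I)v = 0 gives the eigenspace spanned by (-2, -6).
With v₁ = -2, v = (-2, -6), so v₂ = -6.

-6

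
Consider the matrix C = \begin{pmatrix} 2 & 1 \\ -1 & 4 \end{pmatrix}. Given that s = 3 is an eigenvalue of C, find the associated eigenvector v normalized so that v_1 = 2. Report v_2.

2

C − 3I = [[-1, 1], [-1, 1]].
Solving (C − 3I)v = 0 gives the eigenspace spanned by (2, 2).
With v_1 = 2, v = (2, 2), so v_2 = 2.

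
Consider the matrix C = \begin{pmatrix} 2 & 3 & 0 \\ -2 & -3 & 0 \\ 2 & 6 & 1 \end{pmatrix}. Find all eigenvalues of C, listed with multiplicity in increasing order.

-1, 0, 1

Characteristic polynomial: p(t) = t^3 - t = t(t - 1)(t + 1).
Roots (with multiplicity): -1, 0, 1.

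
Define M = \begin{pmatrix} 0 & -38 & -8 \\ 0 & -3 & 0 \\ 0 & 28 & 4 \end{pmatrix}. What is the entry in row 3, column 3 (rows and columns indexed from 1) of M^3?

Characteristic polynomial: λ^3 - λ^2 - 12λ = λ(λ - 4)(λ + 3), so the eigenvalues are -3, 0, 4.
λ=0: eigenvector (1, 0, 0).
λ=-3: eigenvector (2, 1, -4).
λ=4: eigenvector (-2, 0, 1).
P = [[1, 2, -2], [0, 1, 0], [0, -4, 1]], D = diag(0, -3, 4), P⁻¹ = [[1, 6, 2], [0, 1, 0], [0, 4, 1]].
M³ = P·diag(0, -27, 64)·P⁻¹ = [[0, -566, -128], [0, -27, 0], [0, 364, 64]].
The requested entry is 64.

64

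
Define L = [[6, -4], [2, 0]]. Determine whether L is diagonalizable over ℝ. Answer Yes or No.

Characteristic polynomial: p(t) = t^2 - 6t + 8 = (t - 4)(t - 2).
All 2 eigenvalues are distinct, so L is diagonalizable.

Yes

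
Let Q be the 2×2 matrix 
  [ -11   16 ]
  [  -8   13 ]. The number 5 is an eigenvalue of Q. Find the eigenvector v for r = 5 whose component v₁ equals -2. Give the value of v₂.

-2

Q − 5I = [[-16, 16], [-8, 8]].
Solving (Q − 5I)v = 0 gives the eigenspace spanned by (-2, -2).
With v₁ = -2, v = (-2, -2), so v₂ = -2.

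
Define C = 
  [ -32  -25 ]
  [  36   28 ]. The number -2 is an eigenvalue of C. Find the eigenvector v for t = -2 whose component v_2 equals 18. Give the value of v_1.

C + 2I = [[-30, -25], [36, 30]].
Solving (C + 2I)v = 0 gives the eigenspace spanned by (-15, 18).
With v_2 = 18, v = (-15, 18), so v_1 = -15.

-15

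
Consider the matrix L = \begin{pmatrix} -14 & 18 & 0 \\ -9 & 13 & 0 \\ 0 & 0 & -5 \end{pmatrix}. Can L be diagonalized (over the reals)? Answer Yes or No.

Characteristic polynomial: p(s) = s^3 + 6s^2 - 15s - 100 = (s - 4)(s + 5)^2.
s = -5 has algebraic multiplicity 2; rank(L + 5I) = 1, so geometric multiplicity = 2.
Every eigenvalue has geometric = algebraic multiplicity, so L is diagonalizable.

Yes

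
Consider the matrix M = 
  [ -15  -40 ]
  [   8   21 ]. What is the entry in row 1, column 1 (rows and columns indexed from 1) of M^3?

Characteristic polynomial: μ^2 - 6μ + 5 = (μ - 5)(μ - 1), so the eigenvalues are 1, 5.
μ=1: eigenvector (5, -2).
μ=5: eigenvector (-2, 1).
P = [[5, -2], [-2, 1]], D = diag(1, 5), P⁻¹ = [[1, 2], [2, 5]].
M³ = P·diag(1, 125)·P⁻¹ = [[-495, -1240], [248, 621]].
The requested entry is -495.

-495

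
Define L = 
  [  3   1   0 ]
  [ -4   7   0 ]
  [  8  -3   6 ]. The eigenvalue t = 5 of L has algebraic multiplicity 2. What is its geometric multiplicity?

L − 5I = [[-2, 1, 0], [-4, 2, 0], [8, -3, 1]].
This matrix has rank 2, so its null space has dimension 3 − 2 = 1.

1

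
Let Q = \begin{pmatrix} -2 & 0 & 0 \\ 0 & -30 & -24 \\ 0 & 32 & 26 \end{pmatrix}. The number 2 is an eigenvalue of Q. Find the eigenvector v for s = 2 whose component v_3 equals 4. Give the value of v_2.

-3

Q − 2I = [[-4, 0, 0], [0, -32, -24], [0, 32, 24]].
Solving (Q − 2I)v = 0 gives the eigenspace spanned by (0, -3, 4).
With v_3 = 4, v = (0, -3, 4), so v_2 = -3.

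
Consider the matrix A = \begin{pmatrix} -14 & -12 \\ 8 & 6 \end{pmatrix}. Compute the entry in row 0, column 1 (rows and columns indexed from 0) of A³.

Characteristic polynomial: s^2 + 8s + 12 = (s + 2)(s + 6), so the eigenvalues are -6, -2.
s=-2: eigenvector (-1, 1).
s=-6: eigenvector (3, -2).
P = [[-1, 3], [1, -2]], D = diag(-2, -6), P⁻¹ = [[2, 3], [1, 1]].
A³ = P·diag(-8, -216)·P⁻¹ = [[-632, -624], [416, 408]].
The requested entry is -624.

-624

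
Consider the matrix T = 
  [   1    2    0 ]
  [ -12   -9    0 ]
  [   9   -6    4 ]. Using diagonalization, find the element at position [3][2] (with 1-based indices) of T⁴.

1632

Characteristic polynomial: r^3 + 4r^2 - 17r - 60 = (r - 4)(r + 3)(r + 5), so the eigenvalues are -5, -3, 4.
r=4: eigenvector (0, 0, 1).
r=-5: eigenvector (-1, 3, 3).
r=-3: eigenvector (1, -2, -3).
P = [[0, -1, 1], [0, 3, -2], [1, 3, -3]], D = diag(4, -5, -3), P⁻¹ = [[3, 0, 1], [2, 1, 0], [3, 1, 0]].
T⁴ = P·diag(256, 625, 81)·P⁻¹ = [[-1007, -544, 0], [3264, 1713, 0], [3789, 1632, 256]].
The requested entry is 1632.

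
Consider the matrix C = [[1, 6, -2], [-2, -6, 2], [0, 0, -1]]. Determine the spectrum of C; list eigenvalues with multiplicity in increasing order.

-3, -2, -1

Characteristic polynomial: p(r) = r^3 + 6r^2 + 11r + 6 = (r + 1)(r + 2)(r + 3).
Roots (with multiplicity): -3, -2, -1.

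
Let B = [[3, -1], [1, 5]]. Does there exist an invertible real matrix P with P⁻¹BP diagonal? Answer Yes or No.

Characteristic polynomial: p(λ) = λ^2 - 8λ + 16 = (λ - 4)^2.
λ = 4 has algebraic multiplicity 2; rank(B − 4I) = 1, so geometric multiplicity = 1.
Geometric multiplicity < algebraic multiplicity, so B is not diagonalizable.

No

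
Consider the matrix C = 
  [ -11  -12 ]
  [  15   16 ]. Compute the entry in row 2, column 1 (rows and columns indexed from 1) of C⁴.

1275

Characteristic polynomial: t^2 - 5t + 4 = (t - 4)(t - 1), so the eigenvalues are 1, 4.
t=4: eigenvector (-4, 5).
t=1: eigenvector (1, -1).
P = [[-4, 1], [5, -1]], D = diag(4, 1), P⁻¹ = [[1, 1], [5, 4]].
C⁴ = P·diag(256, 1)·P⁻¹ = [[-1019, -1020], [1275, 1276]].
The requested entry is 1275.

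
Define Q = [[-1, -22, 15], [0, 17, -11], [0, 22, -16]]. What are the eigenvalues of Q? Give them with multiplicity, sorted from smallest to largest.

Characteristic polynomial: p(μ) = μ^3 - 31μ - 30 = (μ - 6)(μ + 1)(μ + 5).
Roots (with multiplicity): -5, -1, 6.

-5, -1, 6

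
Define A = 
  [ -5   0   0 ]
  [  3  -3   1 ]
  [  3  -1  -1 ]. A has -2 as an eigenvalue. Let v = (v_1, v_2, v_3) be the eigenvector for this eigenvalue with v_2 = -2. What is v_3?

A + 2I = [[-3, 0, 0], [3, -1, 1], [3, -1, 1]].
Solving (A + 2I)v = 0 gives the eigenspace spanned by (0, -2, -2).
With v_2 = -2, v = (0, -2, -2), so v_3 = -2.

-2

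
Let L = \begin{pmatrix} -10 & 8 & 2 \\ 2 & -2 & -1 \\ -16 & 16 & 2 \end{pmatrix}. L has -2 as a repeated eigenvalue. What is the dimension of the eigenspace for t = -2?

L + 2I = [[-8, 8, 2], [2, 0, -1], [-16, 16, 4]].
This matrix has rank 2, so its null space has dimension 3 − 2 = 1.

1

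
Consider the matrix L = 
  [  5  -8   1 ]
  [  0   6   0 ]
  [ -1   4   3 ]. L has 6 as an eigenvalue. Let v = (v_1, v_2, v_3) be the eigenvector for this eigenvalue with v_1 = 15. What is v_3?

-9

L − 6I = [[-1, -8, 1], [0, 0, 0], [-1, 4, -3]].
Solving (L − 6I)v = 0 gives the eigenspace spanned by (15, -3, -9).
With v_1 = 15, v = (15, -3, -9), so v_3 = -9.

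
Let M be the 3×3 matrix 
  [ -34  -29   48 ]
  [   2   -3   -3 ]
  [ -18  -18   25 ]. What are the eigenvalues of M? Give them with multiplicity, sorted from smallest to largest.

Characteristic polynomial: p(μ) = μ^3 + 12μ^2 + 45μ + 50 = (μ + 2)(μ + 5)^2.
Roots (with multiplicity): -5, -5, -2.

-5, -5, -2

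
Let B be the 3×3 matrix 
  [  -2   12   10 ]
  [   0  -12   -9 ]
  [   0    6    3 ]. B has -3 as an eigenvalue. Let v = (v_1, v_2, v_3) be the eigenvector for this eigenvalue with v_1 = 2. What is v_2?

B + 3I = [[1, 12, 10], [0, -9, -9], [0, 6, 6]].
Solving (B + 3I)v = 0 gives the eigenspace spanned by (2, -1, 1).
With v_1 = 2, v = (2, -1, 1), so v_2 = -1.

-1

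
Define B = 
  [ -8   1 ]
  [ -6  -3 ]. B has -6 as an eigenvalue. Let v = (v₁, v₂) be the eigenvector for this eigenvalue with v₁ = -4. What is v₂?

-8

B + 6I = [[-2, 1], [-6, 3]].
Solving (B + 6I)v = 0 gives the eigenspace spanned by (-4, -8).
With v₁ = -4, v = (-4, -8), so v₂ = -8.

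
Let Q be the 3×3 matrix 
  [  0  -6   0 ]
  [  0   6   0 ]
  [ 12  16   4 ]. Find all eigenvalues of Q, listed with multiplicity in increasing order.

Characteristic polynomial: p(μ) = μ^3 - 10μ^2 + 24μ = μ(μ - 6)(μ - 4).
Roots (with multiplicity): 0, 4, 6.

0, 4, 6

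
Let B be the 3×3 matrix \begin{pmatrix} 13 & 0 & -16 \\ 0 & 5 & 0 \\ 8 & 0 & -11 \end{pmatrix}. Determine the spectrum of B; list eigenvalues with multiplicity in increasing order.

Characteristic polynomial: p(s) = s^3 - 7s^2 - 5s + 75 = (s - 5)^2(s + 3).
Roots (with multiplicity): -3, 5, 5.

-3, 5, 5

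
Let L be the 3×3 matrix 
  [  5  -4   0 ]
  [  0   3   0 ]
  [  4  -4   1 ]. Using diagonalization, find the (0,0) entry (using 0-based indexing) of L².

25

Characteristic polynomial: s^3 - 9s^2 + 23s - 15 = (s - 5)(s - 3)(s - 1), so the eigenvalues are 1, 3, 5.
s=5: eigenvector (1, 0, 1).
s=3: eigenvector (2, 1, 2).
s=1: eigenvector (0, 0, 1).
P = [[1, 2, 0], [0, 1, 0], [1, 2, 1]], D = diag(5, 3, 1), P⁻¹ = [[1, -2, 0], [0, 1, 0], [-1, 0, 1]].
L² = P·diag(25, 9, 1)·P⁻¹ = [[25, -32, 0], [0, 9, 0], [24, -32, 1]].
The requested entry is 25.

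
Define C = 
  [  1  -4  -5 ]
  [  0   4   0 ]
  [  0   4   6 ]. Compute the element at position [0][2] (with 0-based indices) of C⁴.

Characteristic polynomial: t^3 - 11t^2 + 34t - 24 = (t - 6)(t - 4)(t - 1), so the eigenvalues are 1, 4, 6.
t=1: eigenvector (1, 0, 0).
t=4: eigenvector (2, 1, -2).
t=6: eigenvector (-1, 0, 1).
P = [[1, 2, -1], [0, 1, 0], [0, -2, 1]], D = diag(1, 4, 6), P⁻¹ = [[1, 0, 1], [0, 1, 0], [0, 2, 1]].
C⁴ = P·diag(1, 256, 1296)·P⁻¹ = [[1, -2080, -1295], [0, 256, 0], [0, 2080, 1296]].
The requested entry is -1295.

-1295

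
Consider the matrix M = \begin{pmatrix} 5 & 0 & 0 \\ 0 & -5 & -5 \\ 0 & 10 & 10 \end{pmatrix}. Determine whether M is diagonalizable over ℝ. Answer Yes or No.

Yes

Characteristic polynomial: p(r) = r^3 - 10r^2 + 25r = r(r - 5)^2.
r = 5 has algebraic multiplicity 2; rank(M − 5I) = 1, so geometric multiplicity = 2.
Every eigenvalue has geometric = algebraic multiplicity, so M is diagonalizable.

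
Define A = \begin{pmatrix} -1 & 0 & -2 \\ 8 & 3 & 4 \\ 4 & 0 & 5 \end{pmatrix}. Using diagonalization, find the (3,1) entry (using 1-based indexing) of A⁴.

Characteristic polynomial: μ^3 - 7μ^2 + 15μ - 9 = (μ - 3)^2(μ - 1), so the eigenvalues are 1, 3, 3.
μ=1: eigenvector (1, -2, -1).
μ=3: eigenvector (0, 1, 0).
μ=3: eigenvector (-1, 4, 2).
P = [[1, 0, -1], [-2, 1, 4], [-1, 0, 2]], D = diag(1, 3, 3), P⁻¹ = [[2, 0, 1], [0, 1, -2], [1, 0, 1]].
A⁴ = P·diag(1, 81, 81)·P⁻¹ = [[-79, 0, -80], [320, 81, 160], [160, 0, 161]].
The requested entry is 160.

160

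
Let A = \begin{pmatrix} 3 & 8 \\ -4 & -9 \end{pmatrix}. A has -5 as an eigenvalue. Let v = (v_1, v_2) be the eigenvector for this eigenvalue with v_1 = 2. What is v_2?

A + 5I = [[8, 8], [-4, -4]].
Solving (A + 5I)v = 0 gives the eigenspace spanned by (2, -2).
With v_1 = 2, v = (2, -2), so v_2 = -2.

-2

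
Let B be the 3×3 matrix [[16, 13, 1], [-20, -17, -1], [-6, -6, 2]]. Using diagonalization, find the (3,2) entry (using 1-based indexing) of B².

Characteristic polynomial: λ^3 - λ^2 - 14λ + 24 = (λ - 3)(λ - 2)(λ + 4), so the eigenvalues are -4, 2, 3.
λ=3: eigenvector (1, -1, 0).
λ=-4: eigenvector (-2, 3, 1).
λ=2: eigenvector (-1, 1, 1).
P = [[1, -2, -1], [-1, 3, 1], [0, 1, 1]], D = diag(3, -4, 2), P⁻¹ = [[2, 1, 1], [1, 1, 0], [-1, -1, 1]].
B² = P·diag(9, 16, 4)·P⁻¹ = [[-10, -19, 5], [26, 35, -5], [12, 12, 4]].
The requested entry is 12.

12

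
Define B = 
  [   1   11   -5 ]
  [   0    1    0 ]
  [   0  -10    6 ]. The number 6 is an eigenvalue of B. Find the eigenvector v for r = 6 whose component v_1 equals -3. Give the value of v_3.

3

B − 6I = [[-5, 11, -5], [0, -5, 0], [0, -10, 0]].
Solving (B − 6I)v = 0 gives the eigenspace spanned by (-3, 0, 3).
With v_1 = -3, v = (-3, 0, 3), so v_3 = 3.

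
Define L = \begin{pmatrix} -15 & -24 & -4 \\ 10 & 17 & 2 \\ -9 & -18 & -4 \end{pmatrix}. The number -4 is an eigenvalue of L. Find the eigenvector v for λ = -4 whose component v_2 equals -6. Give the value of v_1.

L + 4I = [[-11, -24, -4], [10, 21, 2], [-9, -18, 0]].
Solving (L + 4I)v = 0 gives the eigenspace spanned by (12, -6, 3).
With v_2 = -6, v = (12, -6, 3), so v_1 = 12.

12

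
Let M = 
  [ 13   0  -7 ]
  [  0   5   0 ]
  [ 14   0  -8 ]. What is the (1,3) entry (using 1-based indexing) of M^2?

-35

Characteristic polynomial: s^3 - 10s^2 + 19s + 30 = (s - 6)(s - 5)(s + 1), so the eigenvalues are -1, 5, 6.
s=-1: eigenvector (1, 0, 2).
s=5: eigenvector (0, 1, 0).
s=6: eigenvector (1, 0, 1).
P = [[1, 0, 1], [0, 1, 0], [2, 0, 1]], D = diag(-1, 5, 6), P⁻¹ = [[-1, 0, 1], [0, 1, 0], [2, 0, -1]].
M² = P·diag(1, 25, 36)·P⁻¹ = [[71, 0, -35], [0, 25, 0], [70, 0, -34]].
The requested entry is -35.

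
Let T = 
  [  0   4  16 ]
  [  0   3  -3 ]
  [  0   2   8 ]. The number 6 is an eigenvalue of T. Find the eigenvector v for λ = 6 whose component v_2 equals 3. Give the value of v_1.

-6

T − 6I = [[-6, 4, 16], [0, -3, -3], [0, 2, 2]].
Solving (T − 6I)v = 0 gives the eigenspace spanned by (-6, 3, -3).
With v_2 = 3, v = (-6, 3, -3), so v_1 = -6.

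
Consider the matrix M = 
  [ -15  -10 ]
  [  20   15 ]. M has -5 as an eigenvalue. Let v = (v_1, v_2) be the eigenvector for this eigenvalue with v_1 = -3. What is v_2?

3

M + 5I = [[-10, -10], [20, 20]].
Solving (M + 5I)v = 0 gives the eigenspace spanned by (-3, 3).
With v_1 = -3, v = (-3, 3), so v_2 = 3.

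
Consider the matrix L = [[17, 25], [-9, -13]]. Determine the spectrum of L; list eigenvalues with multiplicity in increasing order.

Characteristic polynomial: p(μ) = μ^2 - 4μ + 4 = (μ - 2)^2.
Roots (with multiplicity): 2, 2.

2, 2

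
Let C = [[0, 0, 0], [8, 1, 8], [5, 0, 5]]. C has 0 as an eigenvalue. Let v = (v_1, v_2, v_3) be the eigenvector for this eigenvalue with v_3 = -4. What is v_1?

4

C = [[0, 0, 0], [8, 1, 8], [5, 0, 5]].
Solving (C)v = 0 gives the eigenspace spanned by (4, 0, -4).
With v_3 = -4, v = (4, 0, -4), so v_1 = 4.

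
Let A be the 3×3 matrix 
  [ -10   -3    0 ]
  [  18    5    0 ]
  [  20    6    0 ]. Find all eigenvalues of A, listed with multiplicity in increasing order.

Characteristic polynomial: p(s) = s^3 + 5s^2 + 4s = s(s + 1)(s + 4).
Roots (with multiplicity): -4, -1, 0.

-4, -1, 0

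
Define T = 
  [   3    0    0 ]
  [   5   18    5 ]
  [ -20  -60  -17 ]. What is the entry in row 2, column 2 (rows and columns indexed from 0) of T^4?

-179

Characteristic polynomial: λ^3 - 4λ^2 - 3λ + 18 = (λ - 3)^2(λ + 2), so the eigenvalues are -2, 3, 3.
λ=3: eigenvector (1, 1, -4).
λ=3: eigenvector (0, 1, -3).
λ=-2: eigenvector (0, -1, 4).
P = [[1, 0, 0], [1, 1, -1], [-4, -3, 4]], D = diag(3, 3, -2), P⁻¹ = [[1, 0, 0], [0, 4, 1], [1, 3, 1]].
T⁴ = P·diag(81, 81, 16)·P⁻¹ = [[81, 0, 0], [65, 276, 65], [-260, -780, -179]].
The requested entry is -179.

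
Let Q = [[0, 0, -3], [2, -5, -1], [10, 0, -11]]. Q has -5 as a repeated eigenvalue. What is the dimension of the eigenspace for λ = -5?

Q + 5I = [[5, 0, -3], [2, 0, -1], [10, 0, -6]].
This matrix has rank 2, so its null space has dimension 3 − 2 = 1.

1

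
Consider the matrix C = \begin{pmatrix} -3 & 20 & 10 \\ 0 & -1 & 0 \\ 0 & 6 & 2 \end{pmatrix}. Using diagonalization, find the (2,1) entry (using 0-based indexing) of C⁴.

Characteristic polynomial: λ^3 + 2λ^2 - 5λ - 6 = (λ - 2)(λ + 1)(λ + 3), so the eigenvalues are -3, -1, 2.
λ=-3: eigenvector (1, 0, 0).
λ=-1: eigenvector (0, 1, -2).
λ=2: eigenvector (2, 0, 1).
P = [[1, 0, 2], [0, 1, 0], [0, -2, 1]], D = diag(-3, -1, 2), P⁻¹ = [[1, -4, -2], [0, 1, 0], [0, 2, 1]].
C⁴ = P·diag(81, 1, 16)·P⁻¹ = [[81, -260, -130], [0, 1, 0], [0, 30, 16]].
The requested entry is 30.

30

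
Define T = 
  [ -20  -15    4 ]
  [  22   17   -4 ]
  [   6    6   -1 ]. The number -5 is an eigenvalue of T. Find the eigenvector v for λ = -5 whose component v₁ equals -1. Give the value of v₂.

1

T + 5I = [[-15, -15, 4], [22, 22, -4], [6, 6, 4]].
Solving (T + 5I)v = 0 gives the eigenspace spanned by (-1, 1, 0).
With v₁ = -1, v = (-1, 1, 0), so v₂ = 1.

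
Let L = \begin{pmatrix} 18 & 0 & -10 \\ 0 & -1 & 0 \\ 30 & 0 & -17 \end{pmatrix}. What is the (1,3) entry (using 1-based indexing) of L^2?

-10

Characteristic polynomial: s^3 - 7s - 6 = (s - 3)(s + 1)(s + 2), so the eigenvalues are -2, -1, 3.
s=-2: eigenvector (1, 0, 2).
s=3: eigenvector (-2, 0, -3).
s=-1: eigenvector (0, 1, 0).
P = [[1, -2, 0], [0, 0, 1], [2, -3, 0]], D = diag(-2, 3, -1), P⁻¹ = [[-3, 0, 2], [-2, 0, 1], [0, 1, 0]].
L² = P·diag(4, 9, 1)·P⁻¹ = [[24, 0, -10], [0, 1, 0], [30, 0, -11]].
The requested entry is -10.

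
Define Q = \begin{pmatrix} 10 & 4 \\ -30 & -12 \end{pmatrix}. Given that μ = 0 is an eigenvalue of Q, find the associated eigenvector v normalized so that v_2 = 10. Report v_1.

Q = [[10, 4], [-30, -12]].
Solving (Q)v = 0 gives the eigenspace spanned by (-4, 10).
With v_2 = 10, v = (-4, 10), so v_1 = -4.

-4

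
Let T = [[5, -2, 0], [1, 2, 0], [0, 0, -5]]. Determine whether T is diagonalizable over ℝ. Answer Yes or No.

Yes

Characteristic polynomial: p(r) = r^3 - 2r^2 - 23r + 60 = (r - 4)(r - 3)(r + 5).
All 3 eigenvalues are distinct, so T is diagonalizable.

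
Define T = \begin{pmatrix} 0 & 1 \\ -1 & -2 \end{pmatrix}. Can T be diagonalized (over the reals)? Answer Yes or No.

Characteristic polynomial: p(r) = r^2 + 2r + 1 = (r + 1)^2.
r = -1 has algebraic multiplicity 2; rank(T + 1I) = 1, so geometric multiplicity = 1.
Geometric multiplicity < algebraic multiplicity, so T is not diagonalizable.

No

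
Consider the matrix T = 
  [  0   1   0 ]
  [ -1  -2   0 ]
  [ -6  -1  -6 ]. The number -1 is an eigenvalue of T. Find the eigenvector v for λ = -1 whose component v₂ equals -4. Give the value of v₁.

4

T + 1I = [[1, 1, 0], [-1, -1, 0], [-6, -1, -5]].
Solving (T + 1I)v = 0 gives the eigenspace spanned by (4, -4, -4).
With v₂ = -4, v = (4, -4, -4), so v₁ = 4.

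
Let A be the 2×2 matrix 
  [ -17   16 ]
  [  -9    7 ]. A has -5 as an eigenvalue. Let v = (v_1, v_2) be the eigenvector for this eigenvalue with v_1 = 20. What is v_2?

A + 5I = [[-12, 16], [-9, 12]].
Solving (A + 5I)v = 0 gives the eigenspace spanned by (20, 15).
With v_1 = 20, v = (20, 15), so v_2 = 15.

15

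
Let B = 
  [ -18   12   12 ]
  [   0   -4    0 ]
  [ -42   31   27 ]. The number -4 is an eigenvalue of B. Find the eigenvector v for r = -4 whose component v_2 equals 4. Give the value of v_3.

-4

B + 4I = [[-14, 12, 12], [0, 0, 0], [-42, 31, 31]].
Solving (B + 4I)v = 0 gives the eigenspace spanned by (0, 4, -4).
With v_2 = 4, v = (0, 4, -4), so v_3 = -4.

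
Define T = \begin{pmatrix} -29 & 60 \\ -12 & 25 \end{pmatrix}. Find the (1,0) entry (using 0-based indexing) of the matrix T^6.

31248

Characteristic polynomial: μ^2 + 4μ - 5 = (μ - 1)(μ + 5), so the eigenvalues are -5, 1.
μ=1: eigenvector (2, 1).
μ=-5: eigenvector (-5, -2).
P = [[2, -5], [1, -2]], D = diag(1, -5), P⁻¹ = [[-2, 5], [-1, 2]].
T⁶ = P·diag(1, 15625)·P⁻¹ = [[78121, -156240], [31248, -62495]].
The requested entry is 31248.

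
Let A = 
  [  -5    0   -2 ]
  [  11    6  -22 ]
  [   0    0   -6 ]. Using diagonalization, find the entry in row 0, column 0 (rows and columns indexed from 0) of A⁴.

625

Characteristic polynomial: t^3 + 5t^2 - 36t - 180 = (t - 6)(t + 5)(t + 6), so the eigenvalues are -6, -5, 6.
t=-5: eigenvector (1, -1, 0).
t=-6: eigenvector (2, 0, 1).
t=6: eigenvector (0, 1, 0).
P = [[1, 2, 0], [-1, 0, 1], [0, 1, 0]], D = diag(-5, -6, 6), P⁻¹ = [[1, 0, -2], [0, 0, 1], [1, 1, -2]].
A⁴ = P·diag(625, 1296, 1296)·P⁻¹ = [[625, 0, 1342], [671, 1296, -1342], [0, 0, 1296]].
The requested entry is 625.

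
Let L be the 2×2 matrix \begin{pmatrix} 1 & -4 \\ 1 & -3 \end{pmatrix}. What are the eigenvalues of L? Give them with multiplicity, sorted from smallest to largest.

Characteristic polynomial: p(t) = t^2 + 2t + 1 = (t + 1)^2.
Roots (with multiplicity): -1, -1.

-1, -1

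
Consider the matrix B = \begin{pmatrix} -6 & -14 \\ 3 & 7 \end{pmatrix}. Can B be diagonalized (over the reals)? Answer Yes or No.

Characteristic polynomial: p(λ) = λ^2 - λ = λ(λ - 1).
All 2 eigenvalues are distinct, so B is diagonalizable.

Yes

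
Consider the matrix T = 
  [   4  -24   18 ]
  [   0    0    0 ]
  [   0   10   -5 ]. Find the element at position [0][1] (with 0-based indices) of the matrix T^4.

Characteristic polynomial: r^3 + r^2 - 20r = r(r - 4)(r + 5), so the eigenvalues are -5, 0, 4.
r=0: eigenvector (-3, 1, 2).
r=4: eigenvector (1, 0, 0).
r=-5: eigenvector (-2, 0, 1).
P = [[-3, 1, -2], [1, 0, 0], [2, 0, 1]], D = diag(0, 4, -5), P⁻¹ = [[0, 1, 0], [1, -1, 2], [0, -2, 1]].
T⁴ = P·diag(0, 256, 625)·P⁻¹ = [[256, 2244, -738], [0, 0, 0], [0, -1250, 625]].
The requested entry is 2244.

2244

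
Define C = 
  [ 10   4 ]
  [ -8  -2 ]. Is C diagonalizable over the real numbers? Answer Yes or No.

Yes

Characteristic polynomial: p(s) = s^2 - 8s + 12 = (s - 6)(s - 2).
All 2 eigenvalues are distinct, so C is diagonalizable.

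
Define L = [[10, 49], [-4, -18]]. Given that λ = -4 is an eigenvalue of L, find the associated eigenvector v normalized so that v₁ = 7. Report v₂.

-2

L + 4I = [[14, 49], [-4, -14]].
Solving (L + 4I)v = 0 gives the eigenspace spanned by (7, -2).
With v₁ = 7, v = (7, -2), so v₂ = -2.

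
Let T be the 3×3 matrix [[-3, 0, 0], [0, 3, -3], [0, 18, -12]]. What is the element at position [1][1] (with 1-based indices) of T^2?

9

Characteristic polynomial: s^3 + 12s^2 + 45s + 54 = (s + 3)^2(s + 6), so the eigenvalues are -6, -3, -3.
s=-3: eigenvector (1, 0, 0).
s=-3: eigenvector (0, 1, 2).
s=-6: eigenvector (0, 1, 3).
P = [[1, 0, 0], [0, 1, 1], [0, 2, 3]], D = diag(-3, -3, -6), P⁻¹ = [[1, 0, 0], [0, 3, -1], [0, -2, 1]].
T² = P·diag(9, 9, 36)·P⁻¹ = [[9, 0, 0], [0, -45, 27], [0, -162, 90]].
The requested entry is 9.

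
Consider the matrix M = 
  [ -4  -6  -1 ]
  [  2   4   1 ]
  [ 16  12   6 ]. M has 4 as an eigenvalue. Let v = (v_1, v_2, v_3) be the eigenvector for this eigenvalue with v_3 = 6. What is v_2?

M − 4I = [[-8, -6, -1], [2, 0, 1], [16, 12, 2]].
Solving (M − 4I)v = 0 gives the eigenspace spanned by (-3, 3, 6).
With v_3 = 6, v = (-3, 3, 6), so v_2 = 3.

3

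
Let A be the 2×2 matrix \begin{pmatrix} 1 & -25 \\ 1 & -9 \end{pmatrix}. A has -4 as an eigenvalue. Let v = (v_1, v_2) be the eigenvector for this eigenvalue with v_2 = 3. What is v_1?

A + 4I = [[5, -25], [1, -5]].
Solving (A + 4I)v = 0 gives the eigenspace spanned by (15, 3).
With v_2 = 3, v = (15, 3), so v_1 = 15.

15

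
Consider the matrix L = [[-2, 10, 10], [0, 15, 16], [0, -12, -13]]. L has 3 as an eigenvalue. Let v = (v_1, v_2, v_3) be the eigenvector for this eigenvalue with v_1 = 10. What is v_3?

-15

L − 3I = [[-5, 10, 10], [0, 12, 16], [0, -12, -16]].
Solving (L − 3I)v = 0 gives the eigenspace spanned by (10, 20, -15).
With v_1 = 10, v = (10, 20, -15), so v_3 = -15.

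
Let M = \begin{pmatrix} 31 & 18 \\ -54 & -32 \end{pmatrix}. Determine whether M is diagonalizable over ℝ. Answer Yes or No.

Yes

Characteristic polynomial: p(s) = s^2 + s - 20 = (s - 4)(s + 5).
All 2 eigenvalues are distinct, so M is diagonalizable.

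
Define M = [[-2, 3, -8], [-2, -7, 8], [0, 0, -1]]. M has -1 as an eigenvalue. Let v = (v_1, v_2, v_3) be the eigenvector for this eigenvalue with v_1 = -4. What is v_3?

2

M + 1I = [[-1, 3, -8], [-2, -6, 8], [0, 0, 0]].
Solving (M + 1I)v = 0 gives the eigenspace spanned by (-4, 4, 2).
With v_1 = -4, v = (-4, 4, 2), so v_3 = 2.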